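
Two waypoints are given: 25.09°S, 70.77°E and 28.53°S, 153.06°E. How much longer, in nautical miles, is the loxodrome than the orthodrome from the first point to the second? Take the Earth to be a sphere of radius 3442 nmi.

92 nmi

Great circle: cos σ = sin φ₁ sin φ₂ + cos φ₁ cos φ₂ cos Δλ,  σ = 1.2564 rad → d_gc = 4324.4 nmi
Rhumb line: Δψ = -0.0673, q = Δφ/Δψ = 0.8923, d_rh = R√(Δφ²+q²Δλ²) = 4416.0 nmi
Excess = 4416.0 − 4324.4 = 91.6 ≈ 92 nmi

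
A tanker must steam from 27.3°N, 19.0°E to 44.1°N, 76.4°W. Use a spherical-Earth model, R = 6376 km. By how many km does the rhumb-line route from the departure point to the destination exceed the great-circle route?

Great circle: cos σ = sin φ₁ sin φ₂ + cos φ₁ cos φ₂ cos Δλ,  σ = 1.3087 rad → d_gc = 8344.1 km
Rhumb line: Δψ = +0.3637, q = Δφ/Δψ = 0.8061, d_rh = R√(Δφ²+q²Δλ²) = 8760.0 km
Excess = 8760.0 − 8344.1 = 415.9 ≈ 416 km

416 km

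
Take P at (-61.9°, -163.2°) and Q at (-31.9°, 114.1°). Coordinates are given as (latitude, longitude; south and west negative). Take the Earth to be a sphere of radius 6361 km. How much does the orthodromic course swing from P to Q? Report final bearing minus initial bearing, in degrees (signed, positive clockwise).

+67.3°

At departure: θ₁ = atan2(sin Δλ cos φ₂, cos φ₁ sin φ₂ − sin φ₁ cos φ₂ cos Δλ) = 259.65°
At arrival: θ₂ = atan2(sin Δλ cos φ₁, −cos φ₂ sin φ₁ + sin φ₂ cos φ₁ cos Δλ) = 326.92°
Δθ = θ₂ − θ₁ = +67.3°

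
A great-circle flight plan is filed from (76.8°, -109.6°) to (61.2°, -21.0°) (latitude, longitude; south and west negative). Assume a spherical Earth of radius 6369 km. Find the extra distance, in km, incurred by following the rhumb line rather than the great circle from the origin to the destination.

322 km

Great circle: cos σ = sin φ₁ sin φ₂ + cos φ₁ cos φ₂ cos Δλ,  σ = 0.5436 rad → d_gc = 3462.32 km
Rhumb line: Δψ = -0.7971, q = Δφ/Δψ = 0.3416, d_rh = R√(Δφ²+q²Δλ²) = 3784.78 km
Excess = 3784.78 − 3462.32 = 322.46 ≈ 322 km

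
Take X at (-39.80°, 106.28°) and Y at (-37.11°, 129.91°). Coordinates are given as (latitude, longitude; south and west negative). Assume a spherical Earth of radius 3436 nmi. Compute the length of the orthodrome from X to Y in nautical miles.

1118 nmi

Haversine: a = sin²(Δφ/2)+cos φ₁ cos φ₂ sin²(Δλ/2) = 0.02624;  σ = 2·atan2(√a,√(1−a))
σ = 18.644° → d = Rσ = 3436·0.32539 = 1118 nmi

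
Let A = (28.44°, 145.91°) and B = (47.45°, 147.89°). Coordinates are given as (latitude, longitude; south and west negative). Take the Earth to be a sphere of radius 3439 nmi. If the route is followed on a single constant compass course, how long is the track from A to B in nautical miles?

1145 nmi

Δψ = ln[tan(π/4+φ₂/2)/tan(π/4+φ₁/2)] = +0.4251;  Δφ = +0.3318 rad,  Δλ = +0.0346 rad
q = Δφ/Δψ = 0.7805
d = R·√(Δφ² + q²Δλ²) = 3439·0.33288 = 1145 nmi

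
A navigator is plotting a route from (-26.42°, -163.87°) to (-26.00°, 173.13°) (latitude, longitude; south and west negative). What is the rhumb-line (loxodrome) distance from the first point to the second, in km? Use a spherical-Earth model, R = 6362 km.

Δψ = ln[tan(π/4+φ₂/2)/tan(π/4+φ₁/2)] = +0.0082;  Δφ = +0.0073 rad,  Δλ = -0.4014 rad
q = Δφ/Δψ = 0.8972
d = R·√(Δφ² + q²Δλ²) = 6362·0.36023 = 2292 km

2292 km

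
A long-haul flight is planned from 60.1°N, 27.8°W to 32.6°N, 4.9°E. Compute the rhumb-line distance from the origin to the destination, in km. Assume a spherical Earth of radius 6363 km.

Rhumb course C = atan2(Δλ, Δψ) with Δψ = ln[tan(π/4+φ₂/2)/tan(π/4+φ₁/2)] = -0.7180, Δλ = +0.5707 → C = 141.52°
d = R·|Δφ| / |cos C| = 6363·0.47997 / 0.78283 = 3901 km

3901 km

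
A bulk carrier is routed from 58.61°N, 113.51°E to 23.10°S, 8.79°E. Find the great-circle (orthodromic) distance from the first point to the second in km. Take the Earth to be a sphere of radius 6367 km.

13021 km

Haversine: a = sin²(Δφ/2)+cos φ₁ cos φ₂ sin²(Δλ/2) = 0.72833;  σ = 2·atan2(√a,√(1−a))
σ = 117.171° → d = Rσ = 6367·2.04502 = 13021 km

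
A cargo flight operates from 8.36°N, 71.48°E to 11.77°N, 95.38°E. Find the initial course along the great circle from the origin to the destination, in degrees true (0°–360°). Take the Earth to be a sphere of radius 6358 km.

θ = atan2( sin Δλ·cos φ₂ ,  cos φ₁ sin φ₂ − sin φ₁ cos φ₂ cos Δλ )
  = atan2(+0.3966, +0.0717) = 79.76°

79.8°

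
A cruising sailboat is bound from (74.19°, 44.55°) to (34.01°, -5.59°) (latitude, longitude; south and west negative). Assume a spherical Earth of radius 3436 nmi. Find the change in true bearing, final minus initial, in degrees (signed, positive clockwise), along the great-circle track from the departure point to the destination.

-43.9°

At departure: θ₁ = atan2(sin Δλ cos φ₂, cos φ₁ sin φ₂ − sin φ₁ cos φ₂ cos Δλ) = 240.58°
At arrival: θ₂ = atan2(sin Δλ cos φ₁, −cos φ₂ sin φ₁ + sin φ₂ cos φ₁ cos Δλ) = 196.64°
Δθ = θ₂ − θ₁ = -43.9°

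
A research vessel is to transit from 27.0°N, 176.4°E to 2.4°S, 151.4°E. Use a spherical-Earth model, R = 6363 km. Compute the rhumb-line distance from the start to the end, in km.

Δψ = ln[tan(π/4+φ₂/2)/tan(π/4+φ₁/2)] = -0.5316;  Δφ = -0.5131 rad,  Δλ = -0.4363 rad
q = Δφ/Δψ = 0.9652
d = R·√(Δφ² + q²Δλ²) = 6363·0.66383 = 4224 km

4224 km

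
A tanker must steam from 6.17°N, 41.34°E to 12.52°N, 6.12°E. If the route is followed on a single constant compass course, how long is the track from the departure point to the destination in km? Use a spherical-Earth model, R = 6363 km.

Δψ = ln[tan(π/4+φ₂/2)/tan(π/4+φ₁/2)] = +0.1124;  Δφ = +0.1108 rad,  Δλ = -0.6147 rad
q = Δφ/Δψ = 0.9862
d = R·√(Δφ² + q²Δλ²) = 6363·0.61627 = 3921 km

3921 km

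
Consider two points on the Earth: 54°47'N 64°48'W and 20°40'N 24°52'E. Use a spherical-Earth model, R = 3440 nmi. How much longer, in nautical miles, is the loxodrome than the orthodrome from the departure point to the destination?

211 nmi

Great circle: cos σ = sin φ₁ sin φ₂ + cos φ₁ cos φ₂ cos Δλ,  σ = 1.2750 rad → d_gc = 4386.1 nmi
Rhumb line: Δψ = -0.7789, q = Δφ/Δψ = 0.7645, d_rh = R√(Δφ²+q²Δλ²) = 4597.3 nmi
Excess = 4597.3 − 4386.1 = 211.2 ≈ 211 nmi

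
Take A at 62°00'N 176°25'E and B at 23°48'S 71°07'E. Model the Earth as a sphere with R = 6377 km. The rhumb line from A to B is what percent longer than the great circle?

Great circle: σ = 2.0597 rad → d_gc = Rσ = 13134.7 km
Rhumb: Δφ = -1.4975, Δλ = -1.8378, Δψ = -1.8169, q = Δφ/Δψ = 0.8242 → d_rh = R√(Δφ²+q²Δλ²) = 13583.2 km
Excess = (13583.2 − 13134.7) / 13134.7 = 448.5 / 13134.7 = 3.41% ≈ 3.4%

3.4%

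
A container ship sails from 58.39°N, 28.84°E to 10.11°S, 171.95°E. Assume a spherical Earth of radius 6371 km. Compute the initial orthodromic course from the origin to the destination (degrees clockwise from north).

θ = atan2( sin Δλ·cos φ₂ ,  cos φ₁ sin φ₂ − sin φ₁ cos φ₂ cos Δλ )
  = atan2(+0.5910, +0.5785) = 45.61°

45.6°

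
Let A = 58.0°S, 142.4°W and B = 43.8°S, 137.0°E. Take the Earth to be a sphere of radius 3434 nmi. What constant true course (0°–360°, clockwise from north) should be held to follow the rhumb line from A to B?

285.8°

Δψ = ln[tan(π/4+φ₂/2)/tan(π/4+φ₁/2)] = +0.3971
Δλ = -1.4067 rad (taken the short way round)
course = atan2(Δλ, Δψ) = 285.76°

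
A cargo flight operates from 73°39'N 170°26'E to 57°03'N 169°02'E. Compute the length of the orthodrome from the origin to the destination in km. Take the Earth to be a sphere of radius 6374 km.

Haversine: a = sin²(Δφ/2)+cos φ₁ cos φ₂ sin²(Δλ/2) = 0.02086;  σ = 2·atan2(√a,√(1−a))
σ = 16.609° → d = Rσ = 6374·0.28988 = 1848 km

1848 km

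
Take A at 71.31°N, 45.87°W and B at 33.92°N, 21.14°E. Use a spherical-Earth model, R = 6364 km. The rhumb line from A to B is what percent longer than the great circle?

Great circle: σ = 0.8861 rad → d_gc = Rσ = 5638.9 km
Rhumb: Δφ = -0.6526, Δλ = +1.1695, Δψ = -1.1745, q = Δφ/Δψ = 0.5556 → d_rh = R√(Δφ²+q²Δλ²) = 5860.9 km
Excess = (5860.9 − 5638.9) / 5638.9 = 222.0 / 5638.9 = 3.94% ≈ 3.9%

3.9%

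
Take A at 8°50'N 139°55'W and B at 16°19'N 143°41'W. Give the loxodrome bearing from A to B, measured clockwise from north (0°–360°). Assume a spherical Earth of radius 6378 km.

333.9°

Meridional parts: M(φ₁)=+0.1548, M(φ₂)=+0.2887 → ΔM = +0.1339;  Δλ = -0.0657 rad
tan C = Δλ / ΔM = -0.4909 → C = 333.85°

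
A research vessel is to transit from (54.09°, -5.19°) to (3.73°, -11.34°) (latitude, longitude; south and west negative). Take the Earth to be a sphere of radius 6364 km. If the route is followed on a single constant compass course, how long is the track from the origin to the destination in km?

5622 km

Δψ = ln[tan(π/4+φ₂/2)/tan(π/4+φ₁/2)] = -1.0617;  Δφ = -0.8789 rad,  Δλ = -0.1073 rad
q = Δφ/Δψ = 0.8279
d = R·√(Δφ² + q²Δλ²) = 6364·0.88343 = 5622 km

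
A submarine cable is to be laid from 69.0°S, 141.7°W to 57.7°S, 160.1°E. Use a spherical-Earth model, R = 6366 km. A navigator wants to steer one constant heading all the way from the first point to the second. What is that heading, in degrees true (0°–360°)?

Δψ = ln[tan(π/4+φ₂/2)/tan(π/4+φ₁/2)] = +0.4462
Δλ = -1.0158 rad (taken the short way round)
course = atan2(Δλ, Δψ) = 293.72°

293.7°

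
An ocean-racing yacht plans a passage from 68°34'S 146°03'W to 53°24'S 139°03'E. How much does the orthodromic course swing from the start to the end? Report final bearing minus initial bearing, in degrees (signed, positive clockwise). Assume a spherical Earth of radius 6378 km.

At departure: θ₁ = atan2(sin Δλ cos φ₂, cos φ₁ sin φ₂ − sin φ₁ cos φ₂ cos Δλ) = 255.51°
At arrival: θ₂ = atan2(sin Δλ cos φ₁, −cos φ₂ sin φ₁ + sin φ₂ cos φ₁ cos Δλ) = 323.60°
Δθ = θ₂ − θ₁ = +68.1°

+68.1°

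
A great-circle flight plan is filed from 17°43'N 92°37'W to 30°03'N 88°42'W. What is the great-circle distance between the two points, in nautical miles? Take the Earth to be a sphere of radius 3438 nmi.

Haversine: a = sin²(Δφ/2)+cos φ₁ cos φ₂ sin²(Δλ/2) = 0.01250;  σ = 2·atan2(√a,√(1−a))
σ = 12.840° → d = Rσ = 3438·0.22409 = 770 nmi

770 nmi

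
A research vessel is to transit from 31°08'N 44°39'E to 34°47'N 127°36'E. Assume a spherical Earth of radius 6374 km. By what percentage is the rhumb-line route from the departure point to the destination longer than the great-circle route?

Great circle: σ = 1.1797 rad → d_gc = Rσ = 7519.2 km
Rhumb: Δφ = +0.0637, Δλ = +1.4478, Δψ = +0.0759, q = Δφ/Δψ = 0.8388 → d_rh = R√(Δφ²+q²Δλ²) = 7751.1 km
Excess = (7751.1 − 7519.2) / 7519.2 = 231.9 / 7519.2 = 3.08% ≈ 3.1%

3.1%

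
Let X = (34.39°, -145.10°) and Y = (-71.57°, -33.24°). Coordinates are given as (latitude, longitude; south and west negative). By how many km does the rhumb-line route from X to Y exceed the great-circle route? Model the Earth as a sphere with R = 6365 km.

670 km

Great circle: cos σ = sin φ₁ sin φ₂ + cos φ₁ cos φ₂ cos Δλ,  σ = 2.2562 rad → d_gc = 14360.8 km
Rhumb line: Δψ = -2.4586, q = Δφ/Δψ = 0.7522, d_rh = R√(Δφ²+q²Δλ²) = 15030.9 km
Excess = 15030.9 − 14360.8 = 670.1 ≈ 670 km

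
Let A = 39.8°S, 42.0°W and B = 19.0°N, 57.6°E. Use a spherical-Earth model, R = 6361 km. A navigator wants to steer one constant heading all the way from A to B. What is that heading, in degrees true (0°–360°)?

57.8°

Meridional parts: M(φ₁)=-0.7584, M(φ₂)=+0.3379 → ΔM = +1.0962;  Δλ = +1.7383 rad
tan C = Δλ / ΔM = +1.5858 → C = 57.76°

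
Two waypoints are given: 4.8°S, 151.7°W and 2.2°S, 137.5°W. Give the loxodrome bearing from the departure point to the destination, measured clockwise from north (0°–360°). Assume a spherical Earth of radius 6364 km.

Δψ = ln[tan(π/4+φ₂/2)/tan(π/4+φ₁/2)] = +0.0455
Δλ = +0.2478 rad (taken the short way round)
course = atan2(Δλ, Δψ) = 79.60°

79.6°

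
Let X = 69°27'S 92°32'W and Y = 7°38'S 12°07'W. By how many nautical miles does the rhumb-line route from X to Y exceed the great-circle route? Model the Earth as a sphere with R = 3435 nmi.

199 nmi

Great circle: cos σ = sin φ₁ sin φ₂ + cos φ₁ cos φ₂ cos Δλ,  σ = 1.3875 rad → d_gc = 4766.0 nmi
Rhumb line: Δψ = +1.5741, q = Δφ/Δψ = 0.6854, d_rh = R√(Δφ²+q²Δλ²) = 4965.3 nmi
Excess = 4965.3 − 4766.0 = 199.3 ≈ 199 nmi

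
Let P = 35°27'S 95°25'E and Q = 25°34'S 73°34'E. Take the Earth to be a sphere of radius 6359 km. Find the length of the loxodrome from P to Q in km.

2356 km

Rhumb course C = atan2(Δλ, Δψ) with Δψ = ln[tan(π/4+φ₂/2)/tan(π/4+φ₁/2)] = +0.2006, Δλ = -0.3814 → C = 297.75°
d = R·|Δφ| / |cos C| = 6359·0.17250 / 0.46561 = 2356 km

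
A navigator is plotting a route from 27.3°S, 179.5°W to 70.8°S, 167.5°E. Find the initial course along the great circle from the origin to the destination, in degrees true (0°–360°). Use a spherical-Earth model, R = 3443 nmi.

θ = atan2( sin Δλ·cos φ₂ ,  cos φ₁ sin φ₂ − sin φ₁ cos φ₂ cos Δλ )
  = atan2(-0.0740, -0.6922) = 186.10°

186.1°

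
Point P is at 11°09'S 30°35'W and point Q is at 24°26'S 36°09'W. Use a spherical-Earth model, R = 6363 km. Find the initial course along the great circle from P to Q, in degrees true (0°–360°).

201.0°

N = sin Δλ·cos φ₂ = -0.0883;  D = cos φ₁ sin φ₂ − sin φ₁ cos φ₂ cos Δλ = -0.2306
initial course = atan2(N, D) = 200.96°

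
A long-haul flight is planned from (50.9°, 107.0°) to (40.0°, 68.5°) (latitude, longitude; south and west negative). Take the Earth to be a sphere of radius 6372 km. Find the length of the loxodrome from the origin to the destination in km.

Rhumb course C = atan2(Δλ, Δψ) with Δψ = ln[tan(π/4+φ₂/2)/tan(π/4+φ₁/2)] = -0.2724, Δλ = -0.6720 → C = 247.93°
d = R·|Δφ| / |cos C| = 6372·0.19024 / 0.37574 = 3226 km

3226 km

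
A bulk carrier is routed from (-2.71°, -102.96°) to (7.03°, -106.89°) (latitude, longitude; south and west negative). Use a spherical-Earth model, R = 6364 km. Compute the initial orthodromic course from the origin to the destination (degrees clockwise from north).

338.1°

θ = atan2( sin Δλ·cos φ₂ ,  cos φ₁ sin φ₂ − sin φ₁ cos φ₂ cos Δλ )
  = atan2(-0.0680, +0.1691) = 338.08°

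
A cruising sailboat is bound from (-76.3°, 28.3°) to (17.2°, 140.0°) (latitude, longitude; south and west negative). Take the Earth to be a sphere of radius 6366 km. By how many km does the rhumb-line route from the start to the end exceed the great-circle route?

Great circle: cos σ = sin φ₁ sin φ₂ + cos φ₁ cos φ₂ cos Δλ,  σ = 1.9508 rad → d_gc = 12418.96 km
Rhumb line: Δψ = +2.4240, q = Δφ/Δψ = 0.6732, d_rh = R√(Δφ²+q²Δλ²) = 13331.55 km
Excess = 13331.55 − 12418.96 = 912.59 ≈ 913 km

913 km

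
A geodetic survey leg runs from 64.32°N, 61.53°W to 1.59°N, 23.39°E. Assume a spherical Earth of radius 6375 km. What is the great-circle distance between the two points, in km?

Haversine: a = sin²(Δφ/2)+cos φ₁ cos φ₂ sin²(Δλ/2) = 0.46832;  σ = 2·atan2(√a,√(1−a))
σ = 86.367° → d = Rσ = 6375·1.50739 = 9610 km

9610 km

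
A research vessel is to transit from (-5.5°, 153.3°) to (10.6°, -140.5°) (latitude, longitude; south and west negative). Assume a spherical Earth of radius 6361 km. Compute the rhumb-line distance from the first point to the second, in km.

7533 km

Δψ = ln[tan(π/4+φ₂/2)/tan(π/4+φ₁/2)] = +0.2822;  Δφ = +0.2810 rad,  Δλ = +1.1554 rad
q = Δφ/Δψ = 0.9957
d = R·√(Δφ² + q²Δλ²) = 6361·1.18426 = 7533 km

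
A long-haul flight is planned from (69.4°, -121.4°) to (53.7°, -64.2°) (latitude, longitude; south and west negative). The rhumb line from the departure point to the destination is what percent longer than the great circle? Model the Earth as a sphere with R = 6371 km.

Great circle: σ = 0.5212 rad → d_gc = Rσ = 3320.4 km
Rhumb: Δφ = -0.2740, Δλ = +0.9983, Δψ = -0.5899, q = Δφ/Δψ = 0.4645 → d_rh = R√(Δφ²+q²Δλ²) = 3431.6 km
Excess = (3431.6 − 3320.4) / 3320.4 = 111.2 / 3320.4 = 3.349% ≈ 3.3%

3.3%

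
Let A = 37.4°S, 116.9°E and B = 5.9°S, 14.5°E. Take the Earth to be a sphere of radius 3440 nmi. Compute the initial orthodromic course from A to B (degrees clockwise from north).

257.7°

N = sin Δλ·cos φ₂ = -0.9715;  D = cos φ₁ sin φ₂ − sin φ₁ cos φ₂ cos Δλ = -0.2114
initial course = atan2(N, D) = 257.72°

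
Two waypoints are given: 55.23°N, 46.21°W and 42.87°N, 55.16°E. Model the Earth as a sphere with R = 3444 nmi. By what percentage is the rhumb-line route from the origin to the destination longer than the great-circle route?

Great circle: σ = 1.0742 rad → d_gc = Rσ = 3699.4 nmi
Rhumb: Δφ = -0.2157, Δλ = +1.7692, Δψ = -0.3315, q = Δφ/Δψ = 0.6507 → d_rh = R√(Δφ²+q²Δλ²) = 4034.0 nmi
Excess = (4034.0 − 3699.4) / 3699.4 = 334.6 / 3699.4 = 9.04% ≈ 9.0%

9.0%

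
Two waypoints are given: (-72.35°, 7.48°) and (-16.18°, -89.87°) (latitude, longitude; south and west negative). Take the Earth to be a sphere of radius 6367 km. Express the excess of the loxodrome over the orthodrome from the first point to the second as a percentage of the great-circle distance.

Great circle: σ = 1.3405 rad → d_gc = Rσ = 8534.8 km
Rhumb: Δφ = +0.9804, Δλ = -1.6991, Δψ = +1.5765, q = Δφ/Δψ = 0.6219 → d_rh = R√(Δφ²+q²Δλ²) = 9177.1 km
Excess = (9177.1 − 8534.8) / 8534.8 = 642.3 / 8534.8 = 7.53% ≈ 7.5%

7.5%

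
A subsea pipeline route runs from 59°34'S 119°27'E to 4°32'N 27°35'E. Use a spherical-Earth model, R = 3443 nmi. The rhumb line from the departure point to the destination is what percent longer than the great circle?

3.5%

Great circle: σ = 1.6555 rad → d_gc = Rσ = 5699.9 nmi
Rhumb: Δφ = +1.1188, Δλ = -1.6034, Δψ = +1.3811, q = Δφ/Δψ = 0.8100 → d_rh = R√(Δφ²+q²Δλ²) = 5901.9 nmi
Excess = (5901.9 − 5699.9) / 5699.9 = 202.0 / 5699.9 = 3.54% ≈ 3.5%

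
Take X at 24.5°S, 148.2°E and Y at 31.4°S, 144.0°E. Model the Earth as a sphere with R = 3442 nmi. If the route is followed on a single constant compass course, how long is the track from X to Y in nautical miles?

471 nmi

Δψ = ln[tan(π/4+φ₂/2)/tan(π/4+φ₁/2)] = -0.1365;  Δφ = -0.1204 rad,  Δλ = -0.0733 rad
q = Δφ/Δψ = 0.8825
d = R·√(Δφ² + q²Δλ²) = 3442·0.13670 = 471 nmi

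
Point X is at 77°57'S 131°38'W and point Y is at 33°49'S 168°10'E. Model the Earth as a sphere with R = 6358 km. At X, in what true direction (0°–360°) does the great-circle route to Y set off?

291.7°

N = sin Δλ·cos φ₂ = -0.7210;  D = cos φ₁ sin φ₂ − sin φ₁ cos φ₂ cos Δλ = +0.2876
initial course = atan2(N, D) = 291.75°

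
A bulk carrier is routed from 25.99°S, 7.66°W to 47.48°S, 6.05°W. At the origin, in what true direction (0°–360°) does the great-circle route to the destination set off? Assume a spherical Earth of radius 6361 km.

177.0°

θ = atan2( sin Δλ·cos φ₂ ,  cos φ₁ sin φ₂ − sin φ₁ cos φ₂ cos Δλ )
  = atan2(+0.0190, -0.3665) = 177.03°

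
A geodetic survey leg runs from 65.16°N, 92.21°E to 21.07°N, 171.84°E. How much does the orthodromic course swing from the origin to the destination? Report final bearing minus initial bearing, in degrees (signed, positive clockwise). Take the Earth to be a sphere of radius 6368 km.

+63.2°

Initial bearing θ₁ = atan2(sin Δλ cos φ₂, cos φ₁ sin φ₂ − sin φ₁ cos φ₂ cos Δλ) = 90.09°
Final bearing θ₂ = (initial bearing from the destination back to the start) + 180° = 153.24°
Δθ = θ₂ − θ₁ = +63.2°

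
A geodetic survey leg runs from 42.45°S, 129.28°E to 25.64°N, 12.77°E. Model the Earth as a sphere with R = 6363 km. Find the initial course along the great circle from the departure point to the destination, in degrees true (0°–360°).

273.4°

N = sin Δλ·cos φ₂ = -0.8067;  D = cos φ₁ sin φ₂ − sin φ₁ cos φ₂ cos Δλ = +0.0477
initial course = atan2(N, D) = 273.38°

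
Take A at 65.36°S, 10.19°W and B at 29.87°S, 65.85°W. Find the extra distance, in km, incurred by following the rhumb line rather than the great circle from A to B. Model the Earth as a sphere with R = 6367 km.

Great circle: cos σ = sin φ₁ sin φ₂ + cos φ₁ cos φ₂ cos Δλ,  σ = 0.8545 rad → d_gc = 5440.3 km
Rhumb line: Δψ = +0.9747, q = Δφ/Δψ = 0.6355, d_rh = R√(Δφ²+q²Δλ²) = 5568.0 km
Excess = 5568.0 − 5440.3 = 127.7 ≈ 128 km

128 km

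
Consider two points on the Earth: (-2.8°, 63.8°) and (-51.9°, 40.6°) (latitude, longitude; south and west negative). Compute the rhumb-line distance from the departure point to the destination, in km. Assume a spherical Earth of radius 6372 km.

Δψ = ln[tan(π/4+φ₂/2)/tan(π/4+φ₁/2)] = -1.0144;  Δφ = -0.8570 rad,  Δλ = -0.4049 rad
q = Δφ/Δψ = 0.8448
d = R·√(Δφ² + q²Δλ²) = 6372·0.92270 = 5879 km

5879 km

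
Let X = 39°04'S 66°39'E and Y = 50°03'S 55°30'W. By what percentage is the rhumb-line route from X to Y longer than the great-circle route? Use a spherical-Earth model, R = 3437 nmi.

Great circle: σ = 1.3512 rad → d_gc = Rσ = 4644.1 nmi
Rhumb: Δφ = -0.1917, Δλ = -2.1319, Δψ = -0.2703, q = Δφ/Δψ = 0.7093 → d_rh = R√(Δφ²+q²Δλ²) = 5239.0 nmi
Excess = (5239.0 − 4644.1) / 4644.1 = 594.9 / 4644.1 = 12.81% ≈ 12.8%

12.8%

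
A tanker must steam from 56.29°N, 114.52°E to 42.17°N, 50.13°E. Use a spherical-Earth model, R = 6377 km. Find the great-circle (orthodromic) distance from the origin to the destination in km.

4740 km

Haversine: a = sin²(Δφ/2)+cos φ₁ cos φ₂ sin²(Δλ/2) = 0.13188;  σ = 2·atan2(√a,√(1−a))
σ = 42.587° → d = Rσ = 6377·0.74329 = 4740 km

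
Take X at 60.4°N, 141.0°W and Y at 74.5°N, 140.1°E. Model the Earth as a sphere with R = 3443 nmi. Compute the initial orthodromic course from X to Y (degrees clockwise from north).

N = sin Δλ·cos φ₂ = -0.2622;  D = cos φ₁ sin φ₂ − sin φ₁ cos φ₂ cos Δλ = +0.4312
initial course = atan2(N, D) = 328.70°

328.7°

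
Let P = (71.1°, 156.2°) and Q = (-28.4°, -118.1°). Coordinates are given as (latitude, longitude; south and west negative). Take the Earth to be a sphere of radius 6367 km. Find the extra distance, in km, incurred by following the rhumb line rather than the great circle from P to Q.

350 km

Great circle: cos σ = sin φ₁ sin φ₂ + cos φ₁ cos φ₂ cos Δλ,  σ = 2.0138 rad → d_gc = 12821.6 km
Rhumb line: Δψ = -2.3104, q = Δφ/Δψ = 0.7516, d_rh = R√(Δφ²+q²Δλ²) = 13171.8 km
Excess = 13171.8 − 12821.6 = 350.2 ≈ 350 km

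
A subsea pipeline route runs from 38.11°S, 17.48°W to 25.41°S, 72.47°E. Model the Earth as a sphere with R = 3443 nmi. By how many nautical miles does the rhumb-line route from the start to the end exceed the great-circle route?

Great circle: cos σ = sin φ₁ sin φ₂ + cos φ₁ cos φ₂ cos Δλ,  σ = 1.3021 rad → d_gc = 4483.2 nmi
Rhumb line: Δψ = +0.2616, q = Δφ/Δψ = 0.8472, d_rh = R√(Δφ²+q²Δλ²) = 4642.4 nmi
Excess = 4642.4 − 4483.2 = 159.2 ≈ 159 nmi

159 nmi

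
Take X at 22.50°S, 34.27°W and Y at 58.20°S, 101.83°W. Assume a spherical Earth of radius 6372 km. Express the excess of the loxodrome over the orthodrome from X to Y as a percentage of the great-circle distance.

Great circle: σ = 1.0344 rad → d_gc = Rσ = 6590.9 km
Rhumb: Δφ = -0.6231, Δλ = -1.1791, Δψ = -0.8526, q = Δφ/Δψ = 0.7308 → d_rh = R√(Δφ²+q²Δλ²) = 6776.1 km
Excess = (6776.1 − 6590.9) / 6590.9 = 185.2 / 6590.9 = 2.81% ≈ 2.8%

2.8%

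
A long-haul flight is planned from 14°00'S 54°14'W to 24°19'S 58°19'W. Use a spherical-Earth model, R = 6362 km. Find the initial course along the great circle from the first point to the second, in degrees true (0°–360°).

199.9°

N = sin Δλ·cos φ₂ = -0.0649;  D = cos φ₁ sin φ₂ − sin φ₁ cos φ₂ cos Δλ = -0.1796
initial course = atan2(N, D) = 199.86°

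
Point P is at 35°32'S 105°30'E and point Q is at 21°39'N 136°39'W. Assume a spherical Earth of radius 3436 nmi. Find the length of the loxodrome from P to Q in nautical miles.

7534 nmi

Rhumb course C = atan2(Δλ, Δψ) with Δψ = ln[tan(π/4+φ₂/2)/tan(π/4+φ₁/2)] = +1.0514, Δλ = +2.0569 → C = 62.92°
d = R·|Δφ| / |cos C| = 3436·0.99804 / 0.45516 = 7534 nmi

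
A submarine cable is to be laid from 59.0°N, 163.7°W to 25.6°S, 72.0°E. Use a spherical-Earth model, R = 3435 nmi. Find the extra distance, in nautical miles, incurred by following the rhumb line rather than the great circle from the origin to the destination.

346 nmi

Great circle: cos σ = sin φ₁ sin φ₂ + cos φ₁ cos φ₂ cos Δλ,  σ = 2.2551 rad → d_gc = 7746.2 nmi
Rhumb line: Δψ = -1.7450, q = Δφ/Δψ = 0.8461, d_rh = R√(Δφ²+q²Δλ²) = 8092.2 nmi
Excess = 8092.2 − 7746.2 = 346.0 ≈ 346 nmi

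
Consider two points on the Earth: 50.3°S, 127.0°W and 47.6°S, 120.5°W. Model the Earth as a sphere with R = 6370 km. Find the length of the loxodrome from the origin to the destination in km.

561 km

Δψ = ln[tan(π/4+φ₂/2)/tan(π/4+φ₁/2)] = +0.0718;  Δφ = +0.0471 rad,  Δλ = +0.1134 rad
q = Δφ/Δψ = 0.6565
d = R·√(Δφ² + q²Δλ²) = 6370·0.08813 = 561 km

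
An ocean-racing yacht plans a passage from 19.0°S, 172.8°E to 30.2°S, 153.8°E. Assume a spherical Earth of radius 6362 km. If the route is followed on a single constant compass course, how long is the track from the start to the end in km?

Rhumb course C = atan2(Δλ, Δψ) with Δψ = ln[tan(π/4+φ₂/2)/tan(π/4+φ₁/2)] = -0.2155, Δλ = -0.3316 → C = 236.98°
d = R·|Δφ| / |cos C| = 6362·0.19548 / 0.54486 = 2282 km

2282 km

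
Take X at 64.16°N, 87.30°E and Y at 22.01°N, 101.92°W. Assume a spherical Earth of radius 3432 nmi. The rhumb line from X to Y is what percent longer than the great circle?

Great circle: σ = 1.6324 rad → d_gc = Rσ = 5602.4 nmi
Rhumb: Δφ = -0.7357, Δλ = +2.9807, Δψ = -1.0783, q = Δφ/Δψ = 0.6822 → d_rh = R√(Δφ²+q²Δλ²) = 7421.5 nmi
Excess = (7421.5 − 5602.4) / 5602.4 = 1819.1 / 5602.4 = 32.47% ≈ 32.5%

32.5%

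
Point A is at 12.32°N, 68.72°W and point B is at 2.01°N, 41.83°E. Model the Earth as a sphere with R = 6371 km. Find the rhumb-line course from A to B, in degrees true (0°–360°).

95.4°

Meridional parts: M(φ₁)=+0.2167, M(φ₂)=+0.0351 → ΔM = -0.1816;  Δλ = +1.9295 rad
tan C = Δλ / ΔM = -10.6240 → C = 95.38°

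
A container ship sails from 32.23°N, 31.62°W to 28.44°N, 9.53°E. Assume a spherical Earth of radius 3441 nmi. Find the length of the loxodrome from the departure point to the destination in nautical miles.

2144 nmi

Rhumb course C = atan2(Δλ, Δψ) with Δψ = ln[tan(π/4+φ₂/2)/tan(π/4+φ₁/2)] = -0.0767, Δλ = +0.7182 → C = 96.09°
d = R·|Δφ| / |cos C| = 3441·0.06615 / 0.10614 = 2144 nmi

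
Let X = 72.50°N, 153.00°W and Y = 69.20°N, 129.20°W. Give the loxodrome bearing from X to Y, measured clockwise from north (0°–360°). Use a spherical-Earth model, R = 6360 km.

113.0°

Meridional parts: M(φ₁)=+1.8714, M(φ₂)=+1.6954 → ΔM = -0.1760;  Δλ = +0.4154 rad
tan C = Δλ / ΔM = -2.3601 → C = 112.96°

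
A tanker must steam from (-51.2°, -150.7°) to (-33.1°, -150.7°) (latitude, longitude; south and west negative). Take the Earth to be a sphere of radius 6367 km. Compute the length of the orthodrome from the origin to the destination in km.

cos σ = sin φ₁ sin φ₂ + cos φ₁ cos φ₂ cos Δλ
      = sin(-51.20°)sin(-33.10°) + cos(-51.20°)cos(-33.10°)cos(0.00°) = 0.9505
σ = 18.100° → d = Rσ = 6367·0.31590 = 2011 km

2011 km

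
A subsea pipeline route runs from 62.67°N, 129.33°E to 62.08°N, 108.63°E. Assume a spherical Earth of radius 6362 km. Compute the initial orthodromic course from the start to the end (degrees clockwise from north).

θ = atan2( sin Δλ·cos φ₂ ,  cos φ₁ sin φ₂ − sin φ₁ cos φ₂ cos Δλ )
  = atan2(-0.1655, +0.0166) = 275.71°

275.7°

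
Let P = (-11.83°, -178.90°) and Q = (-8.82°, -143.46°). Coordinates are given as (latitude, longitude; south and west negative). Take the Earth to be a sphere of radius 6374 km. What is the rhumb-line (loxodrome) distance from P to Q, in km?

3893 km

Δψ = ln[tan(π/4+φ₂/2)/tan(π/4+φ₁/2)] = +0.0534;  Δφ = +0.0525 rad,  Δλ = +0.6185 rad
q = Δφ/Δψ = 0.9837
d = R·√(Δφ² + q²Δλ²) = 6374·0.61072 = 3893 km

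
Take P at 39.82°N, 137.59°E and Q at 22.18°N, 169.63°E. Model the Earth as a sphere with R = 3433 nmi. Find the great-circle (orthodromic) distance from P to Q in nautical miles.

1939 nmi

cos σ = sin φ₁ sin φ₂ + cos φ₁ cos φ₂ cos Δλ
      = sin(39.82°)sin(22.18°) + cos(39.82°)cos(22.18°)cos(32.04°) = 0.8446
σ = 32.366° → d = Rσ = 3433·0.56490 = 1939 nmi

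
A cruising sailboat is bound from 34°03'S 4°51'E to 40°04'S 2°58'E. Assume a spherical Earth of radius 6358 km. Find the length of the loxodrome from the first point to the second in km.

Δψ = ln[tan(π/4+φ₂/2)/tan(π/4+φ₁/2)] = -0.1317;  Δφ = -0.1050 rad,  Δλ = -0.0329 rad
q = Δφ/Δψ = 0.7972
d = R·√(Δφ² + q²Δλ²) = 6358·0.10823 = 688 km

688 km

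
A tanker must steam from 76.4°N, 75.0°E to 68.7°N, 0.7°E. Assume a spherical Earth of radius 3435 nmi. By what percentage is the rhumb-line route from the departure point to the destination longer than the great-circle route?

6.7%

Great circle: σ = 0.3800 rad → d_gc = Rσ = 1305.1 nmi
Rhumb: Δφ = -0.1344, Δλ = -1.2968, Δψ = -0.4555, q = Δφ/Δψ = 0.2950 → d_rh = R√(Δφ²+q²Δλ²) = 1392.9 nmi
Excess = (1392.9 − 1305.1) / 1305.1 = 87.8 / 1305.1 = 6.73% ≈ 6.7%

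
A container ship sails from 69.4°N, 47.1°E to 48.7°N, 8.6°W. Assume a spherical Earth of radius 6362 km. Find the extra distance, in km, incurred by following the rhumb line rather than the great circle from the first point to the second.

112 km

Great circle: cos σ = sin φ₁ sin φ₂ + cos φ₁ cos φ₂ cos Δλ,  σ = 0.5843 rad → d_gc = 3717.44 km
Rhumb line: Δψ = -0.7294, q = Δφ/Δψ = 0.4953, d_rh = R√(Δφ²+q²Δλ²) = 3829.91 km
Excess = 3829.91 − 3717.44 = 112.47 ≈ 112 km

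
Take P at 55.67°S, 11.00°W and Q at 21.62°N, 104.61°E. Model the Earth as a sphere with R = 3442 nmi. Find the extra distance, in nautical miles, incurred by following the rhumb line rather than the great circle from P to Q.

254 nmi

Great circle: cos σ = sin φ₁ sin φ₂ + cos φ₁ cos φ₂ cos Δλ,  σ = 2.1304 rad → d_gc = 7333.0 nmi
Rhumb line: Δψ = +1.5614, q = Δφ/Δψ = 0.8639, d_rh = R√(Δφ²+q²Δλ²) = 7586.9 nmi
Excess = 7586.9 − 7333.0 = 253.9 ≈ 254 nmi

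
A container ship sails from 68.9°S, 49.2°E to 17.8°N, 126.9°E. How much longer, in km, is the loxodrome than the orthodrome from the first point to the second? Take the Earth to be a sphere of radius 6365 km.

284 km

Great circle: cos σ = sin φ₁ sin φ₂ + cos φ₁ cos φ₂ cos Δλ,  σ = 1.7846 rad → d_gc = 11359.0 km
Rhumb line: Δψ = +1.9965, q = Δφ/Δψ = 0.7579, d_rh = R√(Δφ²+q²Δλ²) = 11643.3 km
Excess = 11643.3 − 11359.0 = 284.3 ≈ 284 km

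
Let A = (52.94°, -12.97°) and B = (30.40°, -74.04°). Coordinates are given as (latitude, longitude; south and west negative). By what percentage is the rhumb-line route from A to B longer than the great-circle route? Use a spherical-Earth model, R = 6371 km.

Great circle: σ = 0.8563 rad → d_gc = Rσ = 5455.3 km
Rhumb: Δφ = -0.3934, Δλ = -1.0659, Δψ = -0.5357, q = Δφ/Δψ = 0.7343 → d_rh = R√(Δφ²+q²Δλ²) = 5581.1 km
Excess = (5581.1 − 5455.3) / 5455.3 = 125.8 / 5455.3 = 2.31% ≈ 2.3%

2.3%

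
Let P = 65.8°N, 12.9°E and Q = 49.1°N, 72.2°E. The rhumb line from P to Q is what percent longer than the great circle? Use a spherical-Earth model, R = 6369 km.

Great circle: σ = 0.5980 rad → d_gc = Rσ = 3808.75 km
Rhumb: Δφ = -0.2915, Δλ = +1.0350, Δψ = -0.5535, q = Δφ/Δψ = 0.5266 → d_rh = R√(Δφ²+q²Δλ²) = 3936.26 km
Excess = (3936.26 − 3808.75) / 3808.75 = 127.51 / 3808.75 = 3.348% ≈ 3.3%

3.3%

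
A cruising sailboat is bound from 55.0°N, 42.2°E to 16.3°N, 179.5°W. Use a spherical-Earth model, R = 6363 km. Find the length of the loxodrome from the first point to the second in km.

Δψ = ln[tan(π/4+φ₂/2)/tan(π/4+φ₁/2)] = -0.8658;  Δφ = -0.6754 rad,  Δλ = +2.4138 rad
q = Δφ/Δψ = 0.7801
d = R·√(Δφ² + q²Δλ²) = 6363·2.00050 = 12729 km

12729 km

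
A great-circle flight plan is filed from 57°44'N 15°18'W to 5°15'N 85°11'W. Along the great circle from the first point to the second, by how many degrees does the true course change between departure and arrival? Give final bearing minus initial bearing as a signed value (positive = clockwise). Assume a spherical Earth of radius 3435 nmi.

-44.3°

At departure: θ₁ = atan2(sin Δλ cos φ₂, cos φ₁ sin φ₂ − sin φ₁ cos φ₂ cos Δλ) = 255.56°
At arrival: θ₂ = atan2(sin Δλ cos φ₁, −cos φ₂ sin φ₁ + sin φ₂ cos φ₁ cos Δλ) = 211.28°
Δθ = θ₂ − θ₁ = -44.3°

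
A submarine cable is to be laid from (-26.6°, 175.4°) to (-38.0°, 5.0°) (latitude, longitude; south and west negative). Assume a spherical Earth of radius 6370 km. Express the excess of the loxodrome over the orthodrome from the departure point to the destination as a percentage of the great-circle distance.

Great circle: σ = 2.0032 rad → d_gc = Rσ = 12760.5 km
Rhumb: Δφ = -0.1990, Δλ = -2.9740, Δψ = -0.2361, q = Δφ/Δψ = 0.8427 → d_rh = R√(Δφ²+q²Δλ²) = 16015.8 km
Excess = (16015.8 − 12760.5) / 12760.5 = 3255.3 / 12760.5 = 25.51% ≈ 25.5%

25.5%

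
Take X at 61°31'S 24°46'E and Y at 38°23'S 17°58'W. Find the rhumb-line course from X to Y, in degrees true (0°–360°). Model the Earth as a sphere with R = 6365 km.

310.8°

Δψ = ln[tan(π/4+φ₂/2)/tan(π/4+φ₁/2)] = +0.6447
Δλ = -0.7458 rad (taken the short way round)
course = atan2(Δλ, Δψ) = 310.84°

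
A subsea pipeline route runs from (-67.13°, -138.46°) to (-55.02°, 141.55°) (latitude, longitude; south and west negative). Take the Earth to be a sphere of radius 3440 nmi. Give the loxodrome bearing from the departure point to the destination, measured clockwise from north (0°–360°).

Meridional parts: M(φ₁)=-1.5981, M(φ₂)=-1.1548 → ΔM = +0.4433;  Δλ = -1.3961 rad
tan C = Δλ / ΔM = -3.1493 → C = 287.62°

287.6°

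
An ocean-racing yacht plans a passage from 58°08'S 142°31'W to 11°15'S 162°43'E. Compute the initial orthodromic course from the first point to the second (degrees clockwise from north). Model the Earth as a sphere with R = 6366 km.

295.2°

N = sin Δλ·cos φ₂ = -0.8011;  D = cos φ₁ sin φ₂ − sin φ₁ cos φ₂ cos Δλ = +0.3775
initial course = atan2(N, D) = 295.23°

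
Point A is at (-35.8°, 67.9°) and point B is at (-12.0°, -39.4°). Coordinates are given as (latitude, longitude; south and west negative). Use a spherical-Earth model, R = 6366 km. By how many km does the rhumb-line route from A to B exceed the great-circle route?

Great circle: cos σ = sin φ₁ sin φ₂ + cos φ₁ cos φ₂ cos Δλ,  σ = 1.6853 rad → d_gc = 10728.9 km
Rhumb line: Δψ = +0.4590, q = Δφ/Δψ = 0.9050, d_rh = R√(Δφ²+q²Δλ²) = 11108.9 km
Excess = 11108.9 − 10728.9 = 380.0 ≈ 380 km

380 km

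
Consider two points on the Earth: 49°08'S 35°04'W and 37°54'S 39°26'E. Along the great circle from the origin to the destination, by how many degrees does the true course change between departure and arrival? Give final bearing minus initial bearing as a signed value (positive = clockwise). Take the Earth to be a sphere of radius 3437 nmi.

-55.5°

At departure: θ₁ = atan2(sin Δλ cos φ₂, cos φ₁ sin φ₂ − sin φ₁ cos φ₂ cos Δλ) = 107.69°
At arrival: θ₂ = atan2(sin Δλ cos φ₁, −cos φ₂ sin φ₁ + sin φ₂ cos φ₁ cos Δλ) = 52.19°
Δθ = θ₂ − θ₁ = -55.5°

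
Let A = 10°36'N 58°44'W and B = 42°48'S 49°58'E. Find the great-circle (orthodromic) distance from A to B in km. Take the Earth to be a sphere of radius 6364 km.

Haversine: a = sin²(Δφ/2)+cos φ₁ cos φ₂ sin²(Δλ/2) = 0.67811;  σ = 2·atan2(√a,√(1−a))
σ = 110.868° → d = Rσ = 6364·1.93501 = 12314 km

12314 km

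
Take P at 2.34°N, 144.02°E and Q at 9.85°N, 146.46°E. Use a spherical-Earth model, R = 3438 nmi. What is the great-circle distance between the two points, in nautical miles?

Haversine: a = sin²(Δφ/2)+cos φ₁ cos φ₂ sin²(Δλ/2) = 0.00474;  σ = 2·atan2(√a,√(1−a))
σ = 7.892° → d = Rσ = 3438·0.13773 = 474 nmi

474 nmi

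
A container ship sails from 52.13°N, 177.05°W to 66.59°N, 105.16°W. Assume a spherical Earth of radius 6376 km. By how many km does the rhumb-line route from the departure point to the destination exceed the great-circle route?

Great circle: cos σ = sin φ₁ sin φ₂ + cos φ₁ cos φ₂ cos Δλ,  σ = 0.6431 rad → d_gc = 4100.4 km
Rhumb line: Δψ = +0.5043, q = Δφ/Δψ = 0.5004, d_rh = R√(Δφ²+q²Δλ²) = 4314.8 km
Excess = 4314.8 − 4100.4 = 214.4 ≈ 214 km

214 km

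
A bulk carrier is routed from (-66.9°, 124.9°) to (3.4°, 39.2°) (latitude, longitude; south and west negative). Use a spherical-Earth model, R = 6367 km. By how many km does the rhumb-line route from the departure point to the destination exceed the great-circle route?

Great circle: cos σ = sin φ₁ sin φ₂ + cos φ₁ cos φ₂ cos Δλ,  σ = 1.5960 rad → d_gc = 10161.6 km
Rhumb line: Δψ = +1.6472, q = Δφ/Δψ = 0.7449, d_rh = R√(Δφ²+q²Δλ²) = 10552.2 km
Excess = 10552.2 − 10161.6 = 390.6 ≈ 391 km

391 km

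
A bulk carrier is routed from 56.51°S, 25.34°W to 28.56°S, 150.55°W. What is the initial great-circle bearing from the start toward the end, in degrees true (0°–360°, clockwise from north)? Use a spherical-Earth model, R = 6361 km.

226.3°

N = sin Δλ·cos φ₂ = -0.7176;  D = cos φ₁ sin φ₂ − sin φ₁ cos φ₂ cos Δλ = -0.6861
initial course = atan2(N, D) = 226.28°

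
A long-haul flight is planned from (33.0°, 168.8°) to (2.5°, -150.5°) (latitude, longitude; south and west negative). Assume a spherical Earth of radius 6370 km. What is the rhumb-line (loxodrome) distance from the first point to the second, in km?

Δψ = ln[tan(π/4+φ₂/2)/tan(π/4+φ₁/2)] = -0.5671;  Δφ = -0.5323 rad,  Δλ = +0.7103 rad
q = Δφ/Δψ = 0.9387
d = R·√(Δφ² + q²Δλ²) = 6370·0.85324 = 5435 km

5435 km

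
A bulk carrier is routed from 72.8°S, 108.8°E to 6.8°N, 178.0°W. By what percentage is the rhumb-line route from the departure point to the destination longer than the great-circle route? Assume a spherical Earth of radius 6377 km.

Great circle: σ = 1.5990 rad → d_gc = Rσ = 10197.1 km
Rhumb: Δφ = +1.3893, Δλ = +1.2776, Δψ = +2.0079, q = Δφ/Δψ = 0.6919 → d_rh = R√(Δφ²+q²Δλ²) = 10500.8 km
Excess = (10500.8 − 10197.1) / 10197.1 = 303.7 / 10197.1 = 2.98% ≈ 3.0%

3.0%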